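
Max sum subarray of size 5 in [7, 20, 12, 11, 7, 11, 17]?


[0:5]: 57
[1:6]: 61
[2:7]: 58

Max: 61 at [1:6]


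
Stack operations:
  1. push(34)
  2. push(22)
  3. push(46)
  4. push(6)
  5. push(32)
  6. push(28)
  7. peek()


push(34) -> [34]
push(22) -> [34, 22]
push(46) -> [34, 22, 46]
push(6) -> [34, 22, 46, 6]
push(32) -> [34, 22, 46, 6, 32]
push(28) -> [34, 22, 46, 6, 32, 28]
peek()->28

Final stack: [34, 22, 46, 6, 32, 28]


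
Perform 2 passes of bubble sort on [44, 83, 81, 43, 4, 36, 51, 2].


Initial: [44, 83, 81, 43, 4, 36, 51, 2]
Pass 1: [44, 81, 43, 4, 36, 51, 2, 83] (6 swaps)
Pass 2: [44, 43, 4, 36, 51, 2, 81, 83] (5 swaps)

After 2 passes: [44, 43, 4, 36, 51, 2, 81, 83]


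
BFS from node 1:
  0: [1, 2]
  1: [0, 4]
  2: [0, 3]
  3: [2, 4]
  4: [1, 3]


Visit 1, enqueue [0, 4]
Visit 0, enqueue [2]
Visit 4, enqueue [3]
Visit 2, enqueue []
Visit 3, enqueue []

BFS order: [1, 0, 4, 2, 3]


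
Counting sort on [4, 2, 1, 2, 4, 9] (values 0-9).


Input: [4, 2, 1, 2, 4, 9]
Counts: [0, 1, 2, 0, 2, 0, 0, 0, 0, 1]

Sorted: [1, 2, 2, 4, 4, 9]


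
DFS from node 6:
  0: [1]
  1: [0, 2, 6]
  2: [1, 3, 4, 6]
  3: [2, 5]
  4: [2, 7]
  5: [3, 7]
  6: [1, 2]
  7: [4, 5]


Visit 6, push [2, 1]
Visit 1, push [2, 0]
Visit 0, push []
Visit 2, push [4, 3]
Visit 3, push [5]
Visit 5, push [7]
Visit 7, push [4]
Visit 4, push []

DFS order: [6, 1, 0, 2, 3, 5, 7, 4]


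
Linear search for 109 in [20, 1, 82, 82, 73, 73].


i=0: 20!=109
i=1: 1!=109
i=2: 82!=109
i=3: 82!=109
i=4: 73!=109
i=5: 73!=109

Not found, 6 comps


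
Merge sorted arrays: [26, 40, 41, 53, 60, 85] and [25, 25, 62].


Take 25 from B
Take 25 from B
Take 26 from A
Take 40 from A
Take 41 from A
Take 53 from A
Take 60 from A
Take 62 from B

Merged: [25, 25, 26, 40, 41, 53, 60, 62, 85]


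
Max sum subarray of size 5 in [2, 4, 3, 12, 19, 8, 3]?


[0:5]: 40
[1:6]: 46
[2:7]: 45

Max: 46 at [1:6]


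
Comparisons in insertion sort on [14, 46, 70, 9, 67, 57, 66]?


Algorithm: insertion sort
Input: [14, 46, 70, 9, 67, 57, 66]
Sorted: [9, 14, 46, 57, 66, 67, 70]

13


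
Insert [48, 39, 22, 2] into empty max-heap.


Insert 48: [48]
Insert 39: [48, 39]
Insert 22: [48, 39, 22]
Insert 2: [48, 39, 22, 2]

Final heap: [48, 39, 22, 2]


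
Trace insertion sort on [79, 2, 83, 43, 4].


Initial: [79, 2, 83, 43, 4]
Insert 2: [2, 79, 83, 43, 4]
Insert 83: [2, 79, 83, 43, 4]
Insert 43: [2, 43, 79, 83, 4]
Insert 4: [2, 4, 43, 79, 83]

Sorted: [2, 4, 43, 79, 83]


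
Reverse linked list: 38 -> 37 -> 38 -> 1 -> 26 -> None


Step 1: curr=38, set curr.next=prev(None) | reversed so far: 38
Step 2: curr=37, set curr.next=prev(38) | reversed so far: 37 -> 38
Step 3: curr=38, set curr.next=prev(37) | reversed so far: 38 -> 37 -> 38
Step 4: curr=1, set curr.next=prev(38) | reversed so far: 1 -> 38 -> 37 -> 38
Step 5: curr=26, set curr.next=prev(1) | reversed so far: 26 -> 1 -> 38 -> 37 -> 38

26 -> 1 -> 38 -> 37 -> 38 -> None


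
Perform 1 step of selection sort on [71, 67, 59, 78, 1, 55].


Initial: [71, 67, 59, 78, 1, 55]
Step 1: min=1 at 4
  Swap: [1, 67, 59, 78, 71, 55]

After 1 step: [1, 67, 59, 78, 71, 55]


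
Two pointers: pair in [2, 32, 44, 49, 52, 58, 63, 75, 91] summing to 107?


lo=0(2)+hi=8(91)=93
lo=1(32)+hi=8(91)=123
lo=1(32)+hi=7(75)=107

Yes: 32+75=107


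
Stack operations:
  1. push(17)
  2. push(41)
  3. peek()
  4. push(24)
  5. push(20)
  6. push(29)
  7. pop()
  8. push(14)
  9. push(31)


push(17) -> [17]
push(41) -> [17, 41]
peek()->41
push(24) -> [17, 41, 24]
push(20) -> [17, 41, 24, 20]
push(29) -> [17, 41, 24, 20, 29]
pop()->29, [17, 41, 24, 20]
push(14) -> [17, 41, 24, 20, 14]
push(31) -> [17, 41, 24, 20, 14, 31]

Final stack: [17, 41, 24, 20, 14, 31]


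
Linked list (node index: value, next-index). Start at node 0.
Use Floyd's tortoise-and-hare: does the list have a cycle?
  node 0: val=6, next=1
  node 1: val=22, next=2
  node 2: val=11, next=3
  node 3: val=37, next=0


Floyd's tortoise (slow, +1) and hare (fast, +2):
  init: slow=0, fast=0
  step 1: slow=1, fast=2
  step 2: slow=2, fast=0
  step 3: slow=3, fast=2
  step 4: slow=0, fast=0
  slow == fast at node 0: cycle detected

Cycle: yes


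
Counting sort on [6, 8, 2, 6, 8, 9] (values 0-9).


Input: [6, 8, 2, 6, 8, 9]
Counts: [0, 0, 1, 0, 0, 0, 2, 0, 2, 1]

Sorted: [2, 6, 6, 8, 8, 9]


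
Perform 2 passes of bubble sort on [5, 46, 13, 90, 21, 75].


Initial: [5, 46, 13, 90, 21, 75]
Pass 1: [5, 13, 46, 21, 75, 90] (3 swaps)
Pass 2: [5, 13, 21, 46, 75, 90] (1 swaps)

After 2 passes: [5, 13, 21, 46, 75, 90]


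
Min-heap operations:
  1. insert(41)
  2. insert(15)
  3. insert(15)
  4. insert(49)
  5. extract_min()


insert(41) -> [41]
insert(15) -> [15, 41]
insert(15) -> [15, 41, 15]
insert(49) -> [15, 41, 15, 49]
extract_min()->15, [15, 41, 49]

Final heap: [15, 41, 49]


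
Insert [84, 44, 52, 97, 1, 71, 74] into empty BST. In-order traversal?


Insert 84: root
Insert 44: L from 84
Insert 52: L from 84 -> R from 44
Insert 97: R from 84
Insert 1: L from 84 -> L from 44
Insert 71: L from 84 -> R from 44 -> R from 52
Insert 74: L from 84 -> R from 44 -> R from 52 -> R from 71

In-order: [1, 44, 52, 71, 74, 84, 97]


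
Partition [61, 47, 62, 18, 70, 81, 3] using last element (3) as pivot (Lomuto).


Pivot: 3
Place pivot at 0: [3, 47, 62, 18, 70, 81, 61]

Partitioned: [3, 47, 62, 18, 70, 81, 61]


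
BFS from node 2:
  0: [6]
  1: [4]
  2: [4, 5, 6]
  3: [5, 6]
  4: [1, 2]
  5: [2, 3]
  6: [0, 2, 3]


Visit 2, enqueue [4, 5, 6]
Visit 4, enqueue [1]
Visit 5, enqueue [3]
Visit 6, enqueue [0]
Visit 1, enqueue []
Visit 3, enqueue []
Visit 0, enqueue []

BFS order: [2, 4, 5, 6, 1, 3, 0]


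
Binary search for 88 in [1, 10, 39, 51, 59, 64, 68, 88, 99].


Step 1: lo=0, hi=8, mid=4, val=59
Step 2: lo=5, hi=8, mid=6, val=68
Step 3: lo=7, hi=8, mid=7, val=88

Found at index 7


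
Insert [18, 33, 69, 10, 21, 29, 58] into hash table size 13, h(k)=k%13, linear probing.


Insert 18: h=5 -> slot 5
Insert 33: h=7 -> slot 7
Insert 69: h=4 -> slot 4
Insert 10: h=10 -> slot 10
Insert 21: h=8 -> slot 8
Insert 29: h=3 -> slot 3
Insert 58: h=6 -> slot 6

Table: [None, None, None, 29, 69, 18, 58, 33, 21, None, 10, None, None]


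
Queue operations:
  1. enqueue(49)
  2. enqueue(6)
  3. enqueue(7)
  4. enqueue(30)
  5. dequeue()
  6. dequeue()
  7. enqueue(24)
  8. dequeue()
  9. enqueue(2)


enqueue(49) -> [49]
enqueue(6) -> [49, 6]
enqueue(7) -> [49, 6, 7]
enqueue(30) -> [49, 6, 7, 30]
dequeue()->49, [6, 7, 30]
dequeue()->6, [7, 30]
enqueue(24) -> [7, 30, 24]
dequeue()->7, [30, 24]
enqueue(2) -> [30, 24, 2]

Final queue: [30, 24, 2]


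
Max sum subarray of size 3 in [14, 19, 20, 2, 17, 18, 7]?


[0:3]: 53
[1:4]: 41
[2:5]: 39
[3:6]: 37
[4:7]: 42

Max: 53 at [0:3]


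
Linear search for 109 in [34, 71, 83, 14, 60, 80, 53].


i=0: 34!=109
i=1: 71!=109
i=2: 83!=109
i=3: 14!=109
i=4: 60!=109
i=5: 80!=109
i=6: 53!=109

Not found, 7 comps


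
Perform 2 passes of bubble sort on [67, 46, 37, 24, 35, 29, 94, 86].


Initial: [67, 46, 37, 24, 35, 29, 94, 86]
Pass 1: [46, 37, 24, 35, 29, 67, 86, 94] (6 swaps)
Pass 2: [37, 24, 35, 29, 46, 67, 86, 94] (4 swaps)

After 2 passes: [37, 24, 35, 29, 46, 67, 86, 94]


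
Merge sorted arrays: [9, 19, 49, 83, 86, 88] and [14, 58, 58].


Take 9 from A
Take 14 from B
Take 19 from A
Take 49 from A
Take 58 from B
Take 58 from B

Merged: [9, 14, 19, 49, 58, 58, 83, 86, 88]


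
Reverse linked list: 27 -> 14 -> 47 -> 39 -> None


Step 1: curr=27, set curr.next=prev(None) | reversed so far: 27
Step 2: curr=14, set curr.next=prev(27) | reversed so far: 14 -> 27
Step 3: curr=47, set curr.next=prev(14) | reversed so far: 47 -> 14 -> 27
Step 4: curr=39, set curr.next=prev(47) | reversed so far: 39 -> 47 -> 14 -> 27

39 -> 47 -> 14 -> 27 -> None


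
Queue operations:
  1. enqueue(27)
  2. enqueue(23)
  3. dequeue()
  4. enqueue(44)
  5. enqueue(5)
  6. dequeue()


enqueue(27) -> [27]
enqueue(23) -> [27, 23]
dequeue()->27, [23]
enqueue(44) -> [23, 44]
enqueue(5) -> [23, 44, 5]
dequeue()->23, [44, 5]

Final queue: [44, 5]


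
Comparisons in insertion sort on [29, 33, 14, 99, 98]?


Algorithm: insertion sort
Input: [29, 33, 14, 99, 98]
Sorted: [14, 29, 33, 98, 99]

6


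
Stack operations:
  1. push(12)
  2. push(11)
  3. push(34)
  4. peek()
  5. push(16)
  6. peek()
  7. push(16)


push(12) -> [12]
push(11) -> [12, 11]
push(34) -> [12, 11, 34]
peek()->34
push(16) -> [12, 11, 34, 16]
peek()->16
push(16) -> [12, 11, 34, 16, 16]

Final stack: [12, 11, 34, 16, 16]


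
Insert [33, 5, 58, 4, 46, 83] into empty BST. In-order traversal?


Insert 33: root
Insert 5: L from 33
Insert 58: R from 33
Insert 4: L from 33 -> L from 5
Insert 46: R from 33 -> L from 58
Insert 83: R from 33 -> R from 58

In-order: [4, 5, 33, 46, 58, 83]


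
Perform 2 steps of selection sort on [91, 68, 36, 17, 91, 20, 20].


Initial: [91, 68, 36, 17, 91, 20, 20]
Step 1: min=17 at 3
  Swap: [17, 68, 36, 91, 91, 20, 20]
Step 2: min=20 at 5
  Swap: [17, 20, 36, 91, 91, 68, 20]

After 2 steps: [17, 20, 36, 91, 91, 68, 20]


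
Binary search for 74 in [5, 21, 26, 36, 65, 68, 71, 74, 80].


Step 1: lo=0, hi=8, mid=4, val=65
Step 2: lo=5, hi=8, mid=6, val=71
Step 3: lo=7, hi=8, mid=7, val=74

Found at index 7


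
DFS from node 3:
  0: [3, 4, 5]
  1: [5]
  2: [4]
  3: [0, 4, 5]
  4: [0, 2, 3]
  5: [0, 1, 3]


Visit 3, push [5, 4, 0]
Visit 0, push [5, 4]
Visit 4, push [2]
Visit 2, push []
Visit 5, push [1]
Visit 1, push []

DFS order: [3, 0, 4, 2, 5, 1]


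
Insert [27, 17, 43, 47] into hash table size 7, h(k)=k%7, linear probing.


Insert 27: h=6 -> slot 6
Insert 17: h=3 -> slot 3
Insert 43: h=1 -> slot 1
Insert 47: h=5 -> slot 5

Table: [None, 43, None, 17, None, 47, 27]


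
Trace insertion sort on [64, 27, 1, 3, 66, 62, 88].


Initial: [64, 27, 1, 3, 66, 62, 88]
Insert 27: [27, 64, 1, 3, 66, 62, 88]
Insert 1: [1, 27, 64, 3, 66, 62, 88]
Insert 3: [1, 3, 27, 64, 66, 62, 88]
Insert 66: [1, 3, 27, 64, 66, 62, 88]
Insert 62: [1, 3, 27, 62, 64, 66, 88]
Insert 88: [1, 3, 27, 62, 64, 66, 88]

Sorted: [1, 3, 27, 62, 64, 66, 88]


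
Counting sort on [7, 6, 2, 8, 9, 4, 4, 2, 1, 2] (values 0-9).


Input: [7, 6, 2, 8, 9, 4, 4, 2, 1, 2]
Counts: [0, 1, 3, 0, 2, 0, 1, 1, 1, 1]

Sorted: [1, 2, 2, 2, 4, 4, 6, 7, 8, 9]


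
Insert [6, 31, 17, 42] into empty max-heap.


Insert 6: [6]
Insert 31: [31, 6]
Insert 17: [31, 6, 17]
Insert 42: [42, 31, 17, 6]

Final heap: [42, 31, 17, 6]


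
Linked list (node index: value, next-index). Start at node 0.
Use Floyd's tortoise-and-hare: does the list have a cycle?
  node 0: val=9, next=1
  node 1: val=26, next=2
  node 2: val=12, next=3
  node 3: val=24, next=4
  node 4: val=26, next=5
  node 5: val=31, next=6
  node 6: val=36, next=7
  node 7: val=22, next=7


Floyd's tortoise (slow, +1) and hare (fast, +2):
  init: slow=0, fast=0
  step 1: slow=1, fast=2
  step 2: slow=2, fast=4
  step 3: slow=3, fast=6
  step 4: slow=4, fast=7
  step 5: slow=5, fast=7
  step 6: slow=6, fast=7
  step 7: slow=7, fast=7
  slow == fast at node 7: cycle detected

Cycle: yes


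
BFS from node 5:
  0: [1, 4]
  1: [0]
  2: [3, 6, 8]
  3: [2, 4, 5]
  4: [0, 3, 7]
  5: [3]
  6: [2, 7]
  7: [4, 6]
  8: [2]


Visit 5, enqueue [3]
Visit 3, enqueue [2, 4]
Visit 2, enqueue [6, 8]
Visit 4, enqueue [0, 7]
Visit 6, enqueue []
Visit 8, enqueue []
Visit 0, enqueue [1]
Visit 7, enqueue []
Visit 1, enqueue []

BFS order: [5, 3, 2, 4, 6, 8, 0, 7, 1]


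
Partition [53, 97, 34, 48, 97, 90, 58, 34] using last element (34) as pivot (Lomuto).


Pivot: 34
  34 <= 34: swap -> [34, 97, 53, 48, 97, 90, 58, 34]
Place pivot at 1: [34, 34, 53, 48, 97, 90, 58, 97]

Partitioned: [34, 34, 53, 48, 97, 90, 58, 97]


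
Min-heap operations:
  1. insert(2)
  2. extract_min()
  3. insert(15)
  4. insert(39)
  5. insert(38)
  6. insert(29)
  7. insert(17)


insert(2) -> [2]
extract_min()->2, []
insert(15) -> [15]
insert(39) -> [15, 39]
insert(38) -> [15, 39, 38]
insert(29) -> [15, 29, 38, 39]
insert(17) -> [15, 17, 38, 39, 29]

Final heap: [15, 17, 38, 39, 29]


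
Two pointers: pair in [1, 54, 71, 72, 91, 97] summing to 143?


lo=0(1)+hi=5(97)=98
lo=1(54)+hi=5(97)=151
lo=1(54)+hi=4(91)=145
lo=1(54)+hi=3(72)=126
lo=2(71)+hi=3(72)=143

Yes: 71+72=143


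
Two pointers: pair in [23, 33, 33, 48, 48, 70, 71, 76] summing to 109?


lo=0(23)+hi=7(76)=99
lo=1(33)+hi=7(76)=109

Yes: 33+76=109


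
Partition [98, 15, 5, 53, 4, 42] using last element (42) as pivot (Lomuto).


Pivot: 42
  15 <= 42: swap -> [15, 98, 5, 53, 4, 42]
  5 <= 42: swap -> [15, 5, 98, 53, 4, 42]
  4 <= 42: swap -> [15, 5, 4, 53, 98, 42]
Place pivot at 3: [15, 5, 4, 42, 98, 53]

Partitioned: [15, 5, 4, 42, 98, 53]


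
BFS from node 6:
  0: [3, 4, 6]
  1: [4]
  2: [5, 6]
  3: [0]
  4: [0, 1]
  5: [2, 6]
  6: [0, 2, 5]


Visit 6, enqueue [0, 2, 5]
Visit 0, enqueue [3, 4]
Visit 2, enqueue []
Visit 5, enqueue []
Visit 3, enqueue []
Visit 4, enqueue [1]
Visit 1, enqueue []

BFS order: [6, 0, 2, 5, 3, 4, 1]


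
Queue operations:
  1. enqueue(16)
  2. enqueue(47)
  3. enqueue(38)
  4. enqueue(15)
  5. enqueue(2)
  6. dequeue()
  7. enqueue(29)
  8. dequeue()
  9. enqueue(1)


enqueue(16) -> [16]
enqueue(47) -> [16, 47]
enqueue(38) -> [16, 47, 38]
enqueue(15) -> [16, 47, 38, 15]
enqueue(2) -> [16, 47, 38, 15, 2]
dequeue()->16, [47, 38, 15, 2]
enqueue(29) -> [47, 38, 15, 2, 29]
dequeue()->47, [38, 15, 2, 29]
enqueue(1) -> [38, 15, 2, 29, 1]

Final queue: [38, 15, 2, 29, 1]


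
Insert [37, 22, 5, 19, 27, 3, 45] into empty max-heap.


Insert 37: [37]
Insert 22: [37, 22]
Insert 5: [37, 22, 5]
Insert 19: [37, 22, 5, 19]
Insert 27: [37, 27, 5, 19, 22]
Insert 3: [37, 27, 5, 19, 22, 3]
Insert 45: [45, 27, 37, 19, 22, 3, 5]

Final heap: [45, 27, 37, 19, 22, 3, 5]


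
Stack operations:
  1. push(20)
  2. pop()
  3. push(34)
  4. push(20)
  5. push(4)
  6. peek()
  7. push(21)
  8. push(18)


push(20) -> [20]
pop()->20, []
push(34) -> [34]
push(20) -> [34, 20]
push(4) -> [34, 20, 4]
peek()->4
push(21) -> [34, 20, 4, 21]
push(18) -> [34, 20, 4, 21, 18]

Final stack: [34, 20, 4, 21, 18]


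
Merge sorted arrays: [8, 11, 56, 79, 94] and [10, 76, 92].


Take 8 from A
Take 10 from B
Take 11 from A
Take 56 from A
Take 76 from B
Take 79 from A
Take 92 from B

Merged: [8, 10, 11, 56, 76, 79, 92, 94]


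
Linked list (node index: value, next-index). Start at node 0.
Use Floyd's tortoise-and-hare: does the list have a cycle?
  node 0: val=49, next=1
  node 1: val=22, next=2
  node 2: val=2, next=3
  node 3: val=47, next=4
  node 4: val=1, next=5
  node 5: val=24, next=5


Floyd's tortoise (slow, +1) and hare (fast, +2):
  init: slow=0, fast=0
  step 1: slow=1, fast=2
  step 2: slow=2, fast=4
  step 3: slow=3, fast=5
  step 4: slow=4, fast=5
  step 5: slow=5, fast=5
  slow == fast at node 5: cycle detected

Cycle: yes


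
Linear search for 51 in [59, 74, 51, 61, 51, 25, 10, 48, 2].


i=0: 59!=51
i=1: 74!=51
i=2: 51==51 found!

Found at 2, 3 comps


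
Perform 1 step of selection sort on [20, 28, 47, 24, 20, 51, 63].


Initial: [20, 28, 47, 24, 20, 51, 63]
Step 1: min=20 at 0
  Swap: [20, 28, 47, 24, 20, 51, 63]

After 1 step: [20, 28, 47, 24, 20, 51, 63]


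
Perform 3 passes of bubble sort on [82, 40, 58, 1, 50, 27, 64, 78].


Initial: [82, 40, 58, 1, 50, 27, 64, 78]
Pass 1: [40, 58, 1, 50, 27, 64, 78, 82] (7 swaps)
Pass 2: [40, 1, 50, 27, 58, 64, 78, 82] (3 swaps)
Pass 3: [1, 40, 27, 50, 58, 64, 78, 82] (2 swaps)

After 3 passes: [1, 40, 27, 50, 58, 64, 78, 82]


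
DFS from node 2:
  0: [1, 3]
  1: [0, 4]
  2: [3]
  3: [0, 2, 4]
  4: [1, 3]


Visit 2, push [3]
Visit 3, push [4, 0]
Visit 0, push [1]
Visit 1, push [4]
Visit 4, push []

DFS order: [2, 3, 0, 1, 4]


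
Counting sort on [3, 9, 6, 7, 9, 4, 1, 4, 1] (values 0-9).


Input: [3, 9, 6, 7, 9, 4, 1, 4, 1]
Counts: [0, 2, 0, 1, 2, 0, 1, 1, 0, 2]

Sorted: [1, 1, 3, 4, 4, 6, 7, 9, 9]


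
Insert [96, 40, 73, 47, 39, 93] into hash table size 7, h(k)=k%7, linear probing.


Insert 96: h=5 -> slot 5
Insert 40: h=5, 1 probes -> slot 6
Insert 73: h=3 -> slot 3
Insert 47: h=5, 2 probes -> slot 0
Insert 39: h=4 -> slot 4
Insert 93: h=2 -> slot 2

Table: [47, None, 93, 73, 39, 96, 40]


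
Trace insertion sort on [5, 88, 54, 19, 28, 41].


Initial: [5, 88, 54, 19, 28, 41]
Insert 88: [5, 88, 54, 19, 28, 41]
Insert 54: [5, 54, 88, 19, 28, 41]
Insert 19: [5, 19, 54, 88, 28, 41]
Insert 28: [5, 19, 28, 54, 88, 41]
Insert 41: [5, 19, 28, 41, 54, 88]

Sorted: [5, 19, 28, 41, 54, 88]


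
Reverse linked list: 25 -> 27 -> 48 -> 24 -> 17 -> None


Step 1: curr=25, set curr.next=prev(None) | reversed so far: 25
Step 2: curr=27, set curr.next=prev(25) | reversed so far: 27 -> 25
Step 3: curr=48, set curr.next=prev(27) | reversed so far: 48 -> 27 -> 25
Step 4: curr=24, set curr.next=prev(48) | reversed so far: 24 -> 48 -> 27 -> 25
Step 5: curr=17, set curr.next=prev(24) | reversed so far: 17 -> 24 -> 48 -> 27 -> 25

17 -> 24 -> 48 -> 27 -> 25 -> None


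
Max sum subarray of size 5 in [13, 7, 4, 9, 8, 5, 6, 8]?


[0:5]: 41
[1:6]: 33
[2:7]: 32
[3:8]: 36

Max: 41 at [0:5]


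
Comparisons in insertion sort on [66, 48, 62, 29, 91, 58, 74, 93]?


Algorithm: insertion sort
Input: [66, 48, 62, 29, 91, 58, 74, 93]
Sorted: [29, 48, 58, 62, 66, 74, 91, 93]

14


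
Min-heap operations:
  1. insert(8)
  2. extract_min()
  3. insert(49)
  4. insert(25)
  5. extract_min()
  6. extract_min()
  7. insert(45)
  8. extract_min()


insert(8) -> [8]
extract_min()->8, []
insert(49) -> [49]
insert(25) -> [25, 49]
extract_min()->25, [49]
extract_min()->49, []
insert(45) -> [45]
extract_min()->45, []

Final heap: []


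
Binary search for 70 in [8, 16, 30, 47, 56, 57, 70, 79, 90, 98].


Step 1: lo=0, hi=9, mid=4, val=56
Step 2: lo=5, hi=9, mid=7, val=79
Step 3: lo=5, hi=6, mid=5, val=57
Step 4: lo=6, hi=6, mid=6, val=70

Found at index 6


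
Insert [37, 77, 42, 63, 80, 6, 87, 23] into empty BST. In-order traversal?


Insert 37: root
Insert 77: R from 37
Insert 42: R from 37 -> L from 77
Insert 63: R from 37 -> L from 77 -> R from 42
Insert 80: R from 37 -> R from 77
Insert 6: L from 37
Insert 87: R from 37 -> R from 77 -> R from 80
Insert 23: L from 37 -> R from 6

In-order: [6, 23, 37, 42, 63, 77, 80, 87]


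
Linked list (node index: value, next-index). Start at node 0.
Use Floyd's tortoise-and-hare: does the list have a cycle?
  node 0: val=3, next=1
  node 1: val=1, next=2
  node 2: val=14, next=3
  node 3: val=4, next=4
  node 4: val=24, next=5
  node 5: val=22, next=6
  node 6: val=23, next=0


Floyd's tortoise (slow, +1) and hare (fast, +2):
  init: slow=0, fast=0
  step 1: slow=1, fast=2
  step 2: slow=2, fast=4
  step 3: slow=3, fast=6
  step 4: slow=4, fast=1
  step 5: slow=5, fast=3
  step 6: slow=6, fast=5
  step 7: slow=0, fast=0
  slow == fast at node 0: cycle detected

Cycle: yes


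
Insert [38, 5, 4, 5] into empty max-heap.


Insert 38: [38]
Insert 5: [38, 5]
Insert 4: [38, 5, 4]
Insert 5: [38, 5, 4, 5]

Final heap: [38, 5, 4, 5]


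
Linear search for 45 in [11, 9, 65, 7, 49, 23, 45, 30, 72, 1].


i=0: 11!=45
i=1: 9!=45
i=2: 65!=45
i=3: 7!=45
i=4: 49!=45
i=5: 23!=45
i=6: 45==45 found!

Found at 6, 7 comps


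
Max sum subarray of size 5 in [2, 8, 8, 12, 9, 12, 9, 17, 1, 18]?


[0:5]: 39
[1:6]: 49
[2:7]: 50
[3:8]: 59
[4:9]: 48
[5:10]: 57

Max: 59 at [3:8]


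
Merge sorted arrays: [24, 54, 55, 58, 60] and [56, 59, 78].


Take 24 from A
Take 54 from A
Take 55 from A
Take 56 from B
Take 58 from A
Take 59 from B
Take 60 from A

Merged: [24, 54, 55, 56, 58, 59, 60, 78]


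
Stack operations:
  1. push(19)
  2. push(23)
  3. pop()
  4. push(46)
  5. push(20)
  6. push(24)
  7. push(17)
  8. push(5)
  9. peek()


push(19) -> [19]
push(23) -> [19, 23]
pop()->23, [19]
push(46) -> [19, 46]
push(20) -> [19, 46, 20]
push(24) -> [19, 46, 20, 24]
push(17) -> [19, 46, 20, 24, 17]
push(5) -> [19, 46, 20, 24, 17, 5]
peek()->5

Final stack: [19, 46, 20, 24, 17, 5]


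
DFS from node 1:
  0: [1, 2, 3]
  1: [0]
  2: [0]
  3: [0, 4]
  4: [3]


Visit 1, push [0]
Visit 0, push [3, 2]
Visit 2, push []
Visit 3, push [4]
Visit 4, push []

DFS order: [1, 0, 2, 3, 4]


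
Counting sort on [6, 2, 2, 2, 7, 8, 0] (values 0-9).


Input: [6, 2, 2, 2, 7, 8, 0]
Counts: [1, 0, 3, 0, 0, 0, 1, 1, 1, 0]

Sorted: [0, 2, 2, 2, 6, 7, 8]


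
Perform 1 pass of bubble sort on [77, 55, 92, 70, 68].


Initial: [77, 55, 92, 70, 68]
Pass 1: [55, 77, 70, 68, 92] (3 swaps)

After 1 pass: [55, 77, 70, 68, 92]


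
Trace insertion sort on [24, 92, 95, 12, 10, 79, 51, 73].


Initial: [24, 92, 95, 12, 10, 79, 51, 73]
Insert 92: [24, 92, 95, 12, 10, 79, 51, 73]
Insert 95: [24, 92, 95, 12, 10, 79, 51, 73]
Insert 12: [12, 24, 92, 95, 10, 79, 51, 73]
Insert 10: [10, 12, 24, 92, 95, 79, 51, 73]
Insert 79: [10, 12, 24, 79, 92, 95, 51, 73]
Insert 51: [10, 12, 24, 51, 79, 92, 95, 73]
Insert 73: [10, 12, 24, 51, 73, 79, 92, 95]

Sorted: [10, 12, 24, 51, 73, 79, 92, 95]


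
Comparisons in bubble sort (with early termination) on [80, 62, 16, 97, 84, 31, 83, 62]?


Algorithm: bubble sort (with early termination)
Input: [80, 62, 16, 97, 84, 31, 83, 62]
Sorted: [16, 31, 62, 62, 80, 83, 84, 97]

25


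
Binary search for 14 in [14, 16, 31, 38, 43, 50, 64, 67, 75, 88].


Step 1: lo=0, hi=9, mid=4, val=43
Step 2: lo=0, hi=3, mid=1, val=16
Step 3: lo=0, hi=0, mid=0, val=14

Found at index 0


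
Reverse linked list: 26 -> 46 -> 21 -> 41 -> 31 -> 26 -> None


Step 1: curr=26, set curr.next=prev(None) | reversed so far: 26
Step 2: curr=46, set curr.next=prev(26) | reversed so far: 46 -> 26
Step 3: curr=21, set curr.next=prev(46) | reversed so far: 21 -> 46 -> 26
Step 4: curr=41, set curr.next=prev(21) | reversed so far: 41 -> 21 -> 46 -> 26
Step 5: curr=31, set curr.next=prev(41) | reversed so far: 31 -> 41 -> 21 -> 46 -> 26
Step 6: curr=26, set curr.next=prev(31) | reversed so far: 26 -> 31 -> 41 -> 21 -> 46 -> 26

26 -> 31 -> 41 -> 21 -> 46 -> 26 -> None


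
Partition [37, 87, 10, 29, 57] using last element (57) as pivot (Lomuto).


Pivot: 57
  37 <= 57: advance i (no swap)
  10 <= 57: swap -> [37, 10, 87, 29, 57]
  29 <= 57: swap -> [37, 10, 29, 87, 57]
Place pivot at 3: [37, 10, 29, 57, 87]

Partitioned: [37, 10, 29, 57, 87]


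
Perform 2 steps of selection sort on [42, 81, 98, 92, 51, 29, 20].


Initial: [42, 81, 98, 92, 51, 29, 20]
Step 1: min=20 at 6
  Swap: [20, 81, 98, 92, 51, 29, 42]
Step 2: min=29 at 5
  Swap: [20, 29, 98, 92, 51, 81, 42]

After 2 steps: [20, 29, 98, 92, 51, 81, 42]


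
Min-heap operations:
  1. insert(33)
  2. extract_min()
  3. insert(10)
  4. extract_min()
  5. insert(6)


insert(33) -> [33]
extract_min()->33, []
insert(10) -> [10]
extract_min()->10, []
insert(6) -> [6]

Final heap: [6]


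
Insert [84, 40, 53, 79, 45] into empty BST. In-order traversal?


Insert 84: root
Insert 40: L from 84
Insert 53: L from 84 -> R from 40
Insert 79: L from 84 -> R from 40 -> R from 53
Insert 45: L from 84 -> R from 40 -> L from 53

In-order: [40, 45, 53, 79, 84]


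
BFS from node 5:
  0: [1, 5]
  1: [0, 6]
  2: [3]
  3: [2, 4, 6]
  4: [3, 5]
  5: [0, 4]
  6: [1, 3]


Visit 5, enqueue [0, 4]
Visit 0, enqueue [1]
Visit 4, enqueue [3]
Visit 1, enqueue [6]
Visit 3, enqueue [2]
Visit 6, enqueue []
Visit 2, enqueue []

BFS order: [5, 0, 4, 1, 3, 6, 2]


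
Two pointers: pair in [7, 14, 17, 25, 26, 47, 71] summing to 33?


lo=0(7)+hi=6(71)=78
lo=0(7)+hi=5(47)=54
lo=0(7)+hi=4(26)=33

Yes: 7+26=33


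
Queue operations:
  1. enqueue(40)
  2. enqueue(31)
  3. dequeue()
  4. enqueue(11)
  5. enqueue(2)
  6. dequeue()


enqueue(40) -> [40]
enqueue(31) -> [40, 31]
dequeue()->40, [31]
enqueue(11) -> [31, 11]
enqueue(2) -> [31, 11, 2]
dequeue()->31, [11, 2]

Final queue: [11, 2]


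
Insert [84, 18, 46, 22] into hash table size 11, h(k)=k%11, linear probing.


Insert 84: h=7 -> slot 7
Insert 18: h=7, 1 probes -> slot 8
Insert 46: h=2 -> slot 2
Insert 22: h=0 -> slot 0

Table: [22, None, 46, None, None, None, None, 84, 18, None, None]


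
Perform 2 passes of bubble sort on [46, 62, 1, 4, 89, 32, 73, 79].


Initial: [46, 62, 1, 4, 89, 32, 73, 79]
Pass 1: [46, 1, 4, 62, 32, 73, 79, 89] (5 swaps)
Pass 2: [1, 4, 46, 32, 62, 73, 79, 89] (3 swaps)

After 2 passes: [1, 4, 46, 32, 62, 73, 79, 89]


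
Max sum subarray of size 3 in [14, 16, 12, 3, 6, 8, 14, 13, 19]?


[0:3]: 42
[1:4]: 31
[2:5]: 21
[3:6]: 17
[4:7]: 28
[5:8]: 35
[6:9]: 46

Max: 46 at [6:9]


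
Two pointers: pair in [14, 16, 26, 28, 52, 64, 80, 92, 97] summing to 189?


lo=0(14)+hi=8(97)=111
lo=1(16)+hi=8(97)=113
lo=2(26)+hi=8(97)=123
lo=3(28)+hi=8(97)=125
lo=4(52)+hi=8(97)=149
lo=5(64)+hi=8(97)=161
lo=6(80)+hi=8(97)=177
lo=7(92)+hi=8(97)=189

Yes: 92+97=189


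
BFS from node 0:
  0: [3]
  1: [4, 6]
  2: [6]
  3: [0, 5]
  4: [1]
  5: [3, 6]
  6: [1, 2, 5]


Visit 0, enqueue [3]
Visit 3, enqueue [5]
Visit 5, enqueue [6]
Visit 6, enqueue [1, 2]
Visit 1, enqueue [4]
Visit 2, enqueue []
Visit 4, enqueue []

BFS order: [0, 3, 5, 6, 1, 2, 4]


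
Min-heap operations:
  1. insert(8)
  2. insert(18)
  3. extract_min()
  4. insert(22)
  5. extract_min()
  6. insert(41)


insert(8) -> [8]
insert(18) -> [8, 18]
extract_min()->8, [18]
insert(22) -> [18, 22]
extract_min()->18, [22]
insert(41) -> [22, 41]

Final heap: [22, 41]


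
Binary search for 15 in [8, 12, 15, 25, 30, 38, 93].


Step 1: lo=0, hi=6, mid=3, val=25
Step 2: lo=0, hi=2, mid=1, val=12
Step 3: lo=2, hi=2, mid=2, val=15

Found at index 2


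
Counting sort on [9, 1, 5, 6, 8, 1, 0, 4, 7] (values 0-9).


Input: [9, 1, 5, 6, 8, 1, 0, 4, 7]
Counts: [1, 2, 0, 0, 1, 1, 1, 1, 1, 1]

Sorted: [0, 1, 1, 4, 5, 6, 7, 8, 9]


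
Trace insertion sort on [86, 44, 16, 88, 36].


Initial: [86, 44, 16, 88, 36]
Insert 44: [44, 86, 16, 88, 36]
Insert 16: [16, 44, 86, 88, 36]
Insert 88: [16, 44, 86, 88, 36]
Insert 36: [16, 36, 44, 86, 88]

Sorted: [16, 36, 44, 86, 88]


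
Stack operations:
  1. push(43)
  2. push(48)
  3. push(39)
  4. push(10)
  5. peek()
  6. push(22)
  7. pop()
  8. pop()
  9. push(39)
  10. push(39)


push(43) -> [43]
push(48) -> [43, 48]
push(39) -> [43, 48, 39]
push(10) -> [43, 48, 39, 10]
peek()->10
push(22) -> [43, 48, 39, 10, 22]
pop()->22, [43, 48, 39, 10]
pop()->10, [43, 48, 39]
push(39) -> [43, 48, 39, 39]
push(39) -> [43, 48, 39, 39, 39]

Final stack: [43, 48, 39, 39, 39]


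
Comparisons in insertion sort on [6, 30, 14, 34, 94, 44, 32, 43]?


Algorithm: insertion sort
Input: [6, 30, 14, 34, 94, 44, 32, 43]
Sorted: [6, 14, 30, 32, 34, 43, 44, 94]

14


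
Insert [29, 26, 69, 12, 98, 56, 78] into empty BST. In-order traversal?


Insert 29: root
Insert 26: L from 29
Insert 69: R from 29
Insert 12: L from 29 -> L from 26
Insert 98: R from 29 -> R from 69
Insert 56: R from 29 -> L from 69
Insert 78: R from 29 -> R from 69 -> L from 98

In-order: [12, 26, 29, 56, 69, 78, 98]


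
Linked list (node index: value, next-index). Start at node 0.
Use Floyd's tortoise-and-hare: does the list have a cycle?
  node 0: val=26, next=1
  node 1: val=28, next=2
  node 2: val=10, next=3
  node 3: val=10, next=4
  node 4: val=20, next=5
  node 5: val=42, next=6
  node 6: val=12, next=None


Floyd's tortoise (slow, +1) and hare (fast, +2):
  init: slow=0, fast=0
  step 1: slow=1, fast=2
  step 2: slow=2, fast=4
  step 3: slow=3, fast=6
  step 4: fast -> None, no cycle

Cycle: no


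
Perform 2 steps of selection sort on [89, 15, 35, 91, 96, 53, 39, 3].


Initial: [89, 15, 35, 91, 96, 53, 39, 3]
Step 1: min=3 at 7
  Swap: [3, 15, 35, 91, 96, 53, 39, 89]
Step 2: min=15 at 1
  Swap: [3, 15, 35, 91, 96, 53, 39, 89]

After 2 steps: [3, 15, 35, 91, 96, 53, 39, 89]


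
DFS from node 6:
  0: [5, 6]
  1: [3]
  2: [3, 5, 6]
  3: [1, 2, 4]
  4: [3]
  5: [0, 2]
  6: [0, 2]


Visit 6, push [2, 0]
Visit 0, push [5]
Visit 5, push [2]
Visit 2, push [3]
Visit 3, push [4, 1]
Visit 1, push []
Visit 4, push []

DFS order: [6, 0, 5, 2, 3, 1, 4]


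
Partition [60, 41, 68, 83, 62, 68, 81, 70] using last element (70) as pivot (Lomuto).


Pivot: 70
  60 <= 70: advance i (no swap)
  41 <= 70: advance i (no swap)
  68 <= 70: advance i (no swap)
  62 <= 70: swap -> [60, 41, 68, 62, 83, 68, 81, 70]
  68 <= 70: swap -> [60, 41, 68, 62, 68, 83, 81, 70]
Place pivot at 5: [60, 41, 68, 62, 68, 70, 81, 83]

Partitioned: [60, 41, 68, 62, 68, 70, 81, 83]


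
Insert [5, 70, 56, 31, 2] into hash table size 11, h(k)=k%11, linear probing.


Insert 5: h=5 -> slot 5
Insert 70: h=4 -> slot 4
Insert 56: h=1 -> slot 1
Insert 31: h=9 -> slot 9
Insert 2: h=2 -> slot 2

Table: [None, 56, 2, None, 70, 5, None, None, None, 31, None]


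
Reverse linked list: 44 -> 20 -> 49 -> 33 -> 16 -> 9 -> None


Step 1: curr=44, set curr.next=prev(None) | reversed so far: 44
Step 2: curr=20, set curr.next=prev(44) | reversed so far: 20 -> 44
Step 3: curr=49, set curr.next=prev(20) | reversed so far: 49 -> 20 -> 44
Step 4: curr=33, set curr.next=prev(49) | reversed so far: 33 -> 49 -> 20 -> 44
Step 5: curr=16, set curr.next=prev(33) | reversed so far: 16 -> 33 -> 49 -> 20 -> 44
Step 6: curr=9, set curr.next=prev(16) | reversed so far: 9 -> 16 -> 33 -> 49 -> 20 -> 44

9 -> 16 -> 33 -> 49 -> 20 -> 44 -> None


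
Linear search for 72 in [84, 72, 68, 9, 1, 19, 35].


i=0: 84!=72
i=1: 72==72 found!

Found at 1, 2 comps


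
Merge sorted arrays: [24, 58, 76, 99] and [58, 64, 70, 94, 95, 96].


Take 24 from A
Take 58 from A
Take 58 from B
Take 64 from B
Take 70 from B
Take 76 from A
Take 94 from B
Take 95 from B
Take 96 from B

Merged: [24, 58, 58, 64, 70, 76, 94, 95, 96, 99]


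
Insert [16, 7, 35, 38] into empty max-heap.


Insert 16: [16]
Insert 7: [16, 7]
Insert 35: [35, 7, 16]
Insert 38: [38, 35, 16, 7]

Final heap: [38, 35, 16, 7]


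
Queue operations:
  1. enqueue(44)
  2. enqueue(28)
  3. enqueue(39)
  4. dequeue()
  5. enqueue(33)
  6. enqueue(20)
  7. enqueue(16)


enqueue(44) -> [44]
enqueue(28) -> [44, 28]
enqueue(39) -> [44, 28, 39]
dequeue()->44, [28, 39]
enqueue(33) -> [28, 39, 33]
enqueue(20) -> [28, 39, 33, 20]
enqueue(16) -> [28, 39, 33, 20, 16]

Final queue: [28, 39, 33, 20, 16]


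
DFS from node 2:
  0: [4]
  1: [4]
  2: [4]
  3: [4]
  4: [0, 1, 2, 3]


Visit 2, push [4]
Visit 4, push [3, 1, 0]
Visit 0, push []
Visit 1, push []
Visit 3, push []

DFS order: [2, 4, 0, 1, 3]


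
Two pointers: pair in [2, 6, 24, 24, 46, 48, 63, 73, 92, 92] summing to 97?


lo=0(2)+hi=9(92)=94
lo=1(6)+hi=9(92)=98
lo=1(6)+hi=8(92)=98
lo=1(6)+hi=7(73)=79
lo=2(24)+hi=7(73)=97

Yes: 24+73=97


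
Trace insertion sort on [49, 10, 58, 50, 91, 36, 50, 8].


Initial: [49, 10, 58, 50, 91, 36, 50, 8]
Insert 10: [10, 49, 58, 50, 91, 36, 50, 8]
Insert 58: [10, 49, 58, 50, 91, 36, 50, 8]
Insert 50: [10, 49, 50, 58, 91, 36, 50, 8]
Insert 91: [10, 49, 50, 58, 91, 36, 50, 8]
Insert 36: [10, 36, 49, 50, 58, 91, 50, 8]
Insert 50: [10, 36, 49, 50, 50, 58, 91, 8]
Insert 8: [8, 10, 36, 49, 50, 50, 58, 91]

Sorted: [8, 10, 36, 49, 50, 50, 58, 91]


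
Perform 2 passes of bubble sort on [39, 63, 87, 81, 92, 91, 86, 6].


Initial: [39, 63, 87, 81, 92, 91, 86, 6]
Pass 1: [39, 63, 81, 87, 91, 86, 6, 92] (4 swaps)
Pass 2: [39, 63, 81, 87, 86, 6, 91, 92] (2 swaps)

After 2 passes: [39, 63, 81, 87, 86, 6, 91, 92]


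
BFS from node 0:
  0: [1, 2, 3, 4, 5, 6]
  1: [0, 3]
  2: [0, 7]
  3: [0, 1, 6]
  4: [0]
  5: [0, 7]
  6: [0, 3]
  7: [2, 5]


Visit 0, enqueue [1, 2, 3, 4, 5, 6]
Visit 1, enqueue []
Visit 2, enqueue [7]
Visit 3, enqueue []
Visit 4, enqueue []
Visit 5, enqueue []
Visit 6, enqueue []
Visit 7, enqueue []

BFS order: [0, 1, 2, 3, 4, 5, 6, 7]


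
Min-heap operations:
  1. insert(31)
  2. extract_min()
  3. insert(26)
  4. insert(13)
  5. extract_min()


insert(31) -> [31]
extract_min()->31, []
insert(26) -> [26]
insert(13) -> [13, 26]
extract_min()->13, [26]

Final heap: [26]


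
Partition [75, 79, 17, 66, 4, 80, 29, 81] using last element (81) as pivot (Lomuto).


Pivot: 81
  75 <= 81: advance i (no swap)
  79 <= 81: advance i (no swap)
  17 <= 81: advance i (no swap)
  66 <= 81: advance i (no swap)
  4 <= 81: advance i (no swap)
  80 <= 81: advance i (no swap)
  29 <= 81: advance i (no swap)
Place pivot at 7: [75, 79, 17, 66, 4, 80, 29, 81]

Partitioned: [75, 79, 17, 66, 4, 80, 29, 81]


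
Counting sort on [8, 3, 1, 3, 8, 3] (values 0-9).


Input: [8, 3, 1, 3, 8, 3]
Counts: [0, 1, 0, 3, 0, 0, 0, 0, 2, 0]

Sorted: [1, 3, 3, 3, 8, 8]


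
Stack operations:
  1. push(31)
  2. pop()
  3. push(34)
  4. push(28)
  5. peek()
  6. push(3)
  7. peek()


push(31) -> [31]
pop()->31, []
push(34) -> [34]
push(28) -> [34, 28]
peek()->28
push(3) -> [34, 28, 3]
peek()->3

Final stack: [34, 28, 3]


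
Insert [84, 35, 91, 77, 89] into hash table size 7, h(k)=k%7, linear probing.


Insert 84: h=0 -> slot 0
Insert 35: h=0, 1 probes -> slot 1
Insert 91: h=0, 2 probes -> slot 2
Insert 77: h=0, 3 probes -> slot 3
Insert 89: h=5 -> slot 5

Table: [84, 35, 91, 77, None, 89, None]


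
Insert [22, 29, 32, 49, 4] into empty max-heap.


Insert 22: [22]
Insert 29: [29, 22]
Insert 32: [32, 22, 29]
Insert 49: [49, 32, 29, 22]
Insert 4: [49, 32, 29, 22, 4]

Final heap: [49, 32, 29, 22, 4]


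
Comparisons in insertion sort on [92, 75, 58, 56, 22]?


Algorithm: insertion sort
Input: [92, 75, 58, 56, 22]
Sorted: [22, 56, 58, 75, 92]

10


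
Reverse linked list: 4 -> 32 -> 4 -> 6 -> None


Step 1: curr=4, set curr.next=prev(None) | reversed so far: 4
Step 2: curr=32, set curr.next=prev(4) | reversed so far: 32 -> 4
Step 3: curr=4, set curr.next=prev(32) | reversed so far: 4 -> 32 -> 4
Step 4: curr=6, set curr.next=prev(4) | reversed so far: 6 -> 4 -> 32 -> 4

6 -> 4 -> 32 -> 4 -> None


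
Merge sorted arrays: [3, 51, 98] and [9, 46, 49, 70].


Take 3 from A
Take 9 from B
Take 46 from B
Take 49 from B
Take 51 from A
Take 70 from B

Merged: [3, 9, 46, 49, 51, 70, 98]


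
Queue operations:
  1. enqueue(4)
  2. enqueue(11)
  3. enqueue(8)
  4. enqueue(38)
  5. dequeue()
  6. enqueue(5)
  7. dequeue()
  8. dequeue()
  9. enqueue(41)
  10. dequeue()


enqueue(4) -> [4]
enqueue(11) -> [4, 11]
enqueue(8) -> [4, 11, 8]
enqueue(38) -> [4, 11, 8, 38]
dequeue()->4, [11, 8, 38]
enqueue(5) -> [11, 8, 38, 5]
dequeue()->11, [8, 38, 5]
dequeue()->8, [38, 5]
enqueue(41) -> [38, 5, 41]
dequeue()->38, [5, 41]

Final queue: [5, 41]


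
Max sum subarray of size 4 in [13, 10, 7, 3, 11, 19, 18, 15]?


[0:4]: 33
[1:5]: 31
[2:6]: 40
[3:7]: 51
[4:8]: 63

Max: 63 at [4:8]


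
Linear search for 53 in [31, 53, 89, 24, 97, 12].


i=0: 31!=53
i=1: 53==53 found!

Found at 1, 2 comps


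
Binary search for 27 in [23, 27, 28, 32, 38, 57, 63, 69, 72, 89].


Step 1: lo=0, hi=9, mid=4, val=38
Step 2: lo=0, hi=3, mid=1, val=27

Found at index 1


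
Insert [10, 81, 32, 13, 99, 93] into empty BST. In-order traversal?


Insert 10: root
Insert 81: R from 10
Insert 32: R from 10 -> L from 81
Insert 13: R from 10 -> L from 81 -> L from 32
Insert 99: R from 10 -> R from 81
Insert 93: R from 10 -> R from 81 -> L from 99

In-order: [10, 13, 32, 81, 93, 99]


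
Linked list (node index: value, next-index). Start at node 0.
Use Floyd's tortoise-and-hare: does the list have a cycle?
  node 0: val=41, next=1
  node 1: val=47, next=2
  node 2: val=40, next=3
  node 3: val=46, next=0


Floyd's tortoise (slow, +1) and hare (fast, +2):
  init: slow=0, fast=0
  step 1: slow=1, fast=2
  step 2: slow=2, fast=0
  step 3: slow=3, fast=2
  step 4: slow=0, fast=0
  slow == fast at node 0: cycle detected

Cycle: yes


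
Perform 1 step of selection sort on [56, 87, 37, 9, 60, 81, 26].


Initial: [56, 87, 37, 9, 60, 81, 26]
Step 1: min=9 at 3
  Swap: [9, 87, 37, 56, 60, 81, 26]

After 1 step: [9, 87, 37, 56, 60, 81, 26]


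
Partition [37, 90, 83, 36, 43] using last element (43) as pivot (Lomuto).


Pivot: 43
  37 <= 43: advance i (no swap)
  36 <= 43: swap -> [37, 36, 83, 90, 43]
Place pivot at 2: [37, 36, 43, 90, 83]

Partitioned: [37, 36, 43, 90, 83]


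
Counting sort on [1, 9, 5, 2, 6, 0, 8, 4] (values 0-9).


Input: [1, 9, 5, 2, 6, 0, 8, 4]
Counts: [1, 1, 1, 0, 1, 1, 1, 0, 1, 1]

Sorted: [0, 1, 2, 4, 5, 6, 8, 9]


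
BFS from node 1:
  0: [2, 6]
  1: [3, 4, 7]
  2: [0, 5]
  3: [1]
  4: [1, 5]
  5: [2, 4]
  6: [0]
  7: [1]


Visit 1, enqueue [3, 4, 7]
Visit 3, enqueue []
Visit 4, enqueue [5]
Visit 7, enqueue []
Visit 5, enqueue [2]
Visit 2, enqueue [0]
Visit 0, enqueue [6]
Visit 6, enqueue []

BFS order: [1, 3, 4, 7, 5, 2, 0, 6]


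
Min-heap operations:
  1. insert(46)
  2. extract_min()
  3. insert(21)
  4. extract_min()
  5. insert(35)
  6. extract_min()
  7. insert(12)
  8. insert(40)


insert(46) -> [46]
extract_min()->46, []
insert(21) -> [21]
extract_min()->21, []
insert(35) -> [35]
extract_min()->35, []
insert(12) -> [12]
insert(40) -> [12, 40]

Final heap: [12, 40]


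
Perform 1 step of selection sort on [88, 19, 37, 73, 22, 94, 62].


Initial: [88, 19, 37, 73, 22, 94, 62]
Step 1: min=19 at 1
  Swap: [19, 88, 37, 73, 22, 94, 62]

After 1 step: [19, 88, 37, 73, 22, 94, 62]


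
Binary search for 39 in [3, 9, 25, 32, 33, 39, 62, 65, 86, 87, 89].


Step 1: lo=0, hi=10, mid=5, val=39

Found at index 5


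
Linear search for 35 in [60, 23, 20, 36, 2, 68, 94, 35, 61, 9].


i=0: 60!=35
i=1: 23!=35
i=2: 20!=35
i=3: 36!=35
i=4: 2!=35
i=5: 68!=35
i=6: 94!=35
i=7: 35==35 found!

Found at 7, 8 comps


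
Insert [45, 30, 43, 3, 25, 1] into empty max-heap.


Insert 45: [45]
Insert 30: [45, 30]
Insert 43: [45, 30, 43]
Insert 3: [45, 30, 43, 3]
Insert 25: [45, 30, 43, 3, 25]
Insert 1: [45, 30, 43, 3, 25, 1]

Final heap: [45, 30, 43, 3, 25, 1]


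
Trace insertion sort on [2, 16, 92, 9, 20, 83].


Initial: [2, 16, 92, 9, 20, 83]
Insert 16: [2, 16, 92, 9, 20, 83]
Insert 92: [2, 16, 92, 9, 20, 83]
Insert 9: [2, 9, 16, 92, 20, 83]
Insert 20: [2, 9, 16, 20, 92, 83]
Insert 83: [2, 9, 16, 20, 83, 92]

Sorted: [2, 9, 16, 20, 83, 92]


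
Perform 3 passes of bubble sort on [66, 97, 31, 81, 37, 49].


Initial: [66, 97, 31, 81, 37, 49]
Pass 1: [66, 31, 81, 37, 49, 97] (4 swaps)
Pass 2: [31, 66, 37, 49, 81, 97] (3 swaps)
Pass 3: [31, 37, 49, 66, 81, 97] (2 swaps)

After 3 passes: [31, 37, 49, 66, 81, 97]


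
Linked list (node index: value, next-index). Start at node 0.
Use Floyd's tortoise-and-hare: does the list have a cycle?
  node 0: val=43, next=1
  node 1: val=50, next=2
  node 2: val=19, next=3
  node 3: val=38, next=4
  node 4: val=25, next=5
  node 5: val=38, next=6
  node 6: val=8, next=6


Floyd's tortoise (slow, +1) and hare (fast, +2):
  init: slow=0, fast=0
  step 1: slow=1, fast=2
  step 2: slow=2, fast=4
  step 3: slow=3, fast=6
  step 4: slow=4, fast=6
  step 5: slow=5, fast=6
  step 6: slow=6, fast=6
  slow == fast at node 6: cycle detected

Cycle: yes


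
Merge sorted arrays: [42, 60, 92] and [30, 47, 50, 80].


Take 30 from B
Take 42 from A
Take 47 from B
Take 50 from B
Take 60 from A
Take 80 from B

Merged: [30, 42, 47, 50, 60, 80, 92]


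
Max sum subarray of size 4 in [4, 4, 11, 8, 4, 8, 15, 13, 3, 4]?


[0:4]: 27
[1:5]: 27
[2:6]: 31
[3:7]: 35
[4:8]: 40
[5:9]: 39
[6:10]: 35

Max: 40 at [4:8]


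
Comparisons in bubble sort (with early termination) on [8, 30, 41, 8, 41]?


Algorithm: bubble sort (with early termination)
Input: [8, 30, 41, 8, 41]
Sorted: [8, 8, 30, 41, 41]

9


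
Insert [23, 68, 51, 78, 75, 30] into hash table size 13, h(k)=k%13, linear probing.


Insert 23: h=10 -> slot 10
Insert 68: h=3 -> slot 3
Insert 51: h=12 -> slot 12
Insert 78: h=0 -> slot 0
Insert 75: h=10, 1 probes -> slot 11
Insert 30: h=4 -> slot 4

Table: [78, None, None, 68, 30, None, None, None, None, None, 23, 75, 51]
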